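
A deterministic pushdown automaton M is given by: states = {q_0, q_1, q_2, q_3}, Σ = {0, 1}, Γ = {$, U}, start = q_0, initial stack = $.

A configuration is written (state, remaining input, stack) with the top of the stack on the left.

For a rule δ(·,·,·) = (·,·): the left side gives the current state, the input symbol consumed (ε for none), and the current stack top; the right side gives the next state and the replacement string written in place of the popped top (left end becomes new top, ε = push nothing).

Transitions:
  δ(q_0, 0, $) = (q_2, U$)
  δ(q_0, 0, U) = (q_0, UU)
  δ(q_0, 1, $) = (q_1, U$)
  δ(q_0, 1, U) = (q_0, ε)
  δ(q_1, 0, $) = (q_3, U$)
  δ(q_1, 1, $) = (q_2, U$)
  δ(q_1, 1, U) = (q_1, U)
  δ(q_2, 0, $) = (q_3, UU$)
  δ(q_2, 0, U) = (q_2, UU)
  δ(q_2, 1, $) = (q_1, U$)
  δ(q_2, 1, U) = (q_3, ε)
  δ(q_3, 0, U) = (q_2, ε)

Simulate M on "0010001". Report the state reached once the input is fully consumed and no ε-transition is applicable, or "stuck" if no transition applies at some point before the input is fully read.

q_3

(q_0, 0010001, $) ⊢ (q_2, 010001, U$) ⊢ (q_2, 10001, UU$) ⊢ (q_3, 0001, U$) ⊢ (q_2, 001, $) ⊢ (q_3, 01, UU$) ⊢ (q_2, 1, U$) ⊢ (q_3, ε, $)
All input consumed; M is in state q_3.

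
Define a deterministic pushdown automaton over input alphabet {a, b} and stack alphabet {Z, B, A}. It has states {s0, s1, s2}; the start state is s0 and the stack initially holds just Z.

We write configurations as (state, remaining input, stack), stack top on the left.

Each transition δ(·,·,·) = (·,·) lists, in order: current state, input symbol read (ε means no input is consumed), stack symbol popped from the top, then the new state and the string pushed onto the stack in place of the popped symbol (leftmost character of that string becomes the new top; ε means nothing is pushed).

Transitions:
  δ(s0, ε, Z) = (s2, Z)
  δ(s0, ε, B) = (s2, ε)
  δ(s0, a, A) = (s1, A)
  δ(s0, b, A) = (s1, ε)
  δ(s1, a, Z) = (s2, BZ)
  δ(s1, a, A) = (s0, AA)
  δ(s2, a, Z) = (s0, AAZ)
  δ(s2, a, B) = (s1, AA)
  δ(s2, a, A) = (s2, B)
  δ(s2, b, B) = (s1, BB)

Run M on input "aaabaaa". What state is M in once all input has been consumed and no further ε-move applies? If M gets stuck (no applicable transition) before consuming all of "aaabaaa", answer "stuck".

(s0, aaabaaa, Z)
  ε-move, top Z: go to s2, push Z → (s2, aaabaaa, Z)
  read a, top Z: go to s0, push AAZ → (s0, aabaaa, AAZ)
  read a, top A: go to s1, push A → (s1, abaaa, AAZ)
  read a, top A: go to s0, push AA → (s0, baaa, AAAZ)
  read b, top A: go to s1, push ε → (s1, aaa, AAZ)
  read a, top A: go to s0, push AA → (s0, aa, AAAZ)
  read a, top A: go to s1, push A → (s1, a, AAAZ)
  read a, top A: go to s0, push AA → (s0, ε, AAAAZ)
All input consumed; M is in state s0.

s0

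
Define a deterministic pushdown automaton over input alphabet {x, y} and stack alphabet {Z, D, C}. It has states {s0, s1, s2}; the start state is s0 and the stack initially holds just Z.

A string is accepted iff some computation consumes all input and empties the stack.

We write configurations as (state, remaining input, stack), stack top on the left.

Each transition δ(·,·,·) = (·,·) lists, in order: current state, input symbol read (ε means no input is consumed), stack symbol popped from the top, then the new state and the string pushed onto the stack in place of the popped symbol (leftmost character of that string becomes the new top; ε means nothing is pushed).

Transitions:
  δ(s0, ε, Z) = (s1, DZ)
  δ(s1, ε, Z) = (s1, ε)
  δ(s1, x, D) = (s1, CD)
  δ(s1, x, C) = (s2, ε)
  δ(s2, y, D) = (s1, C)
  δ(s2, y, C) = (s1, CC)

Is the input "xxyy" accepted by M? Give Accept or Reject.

(s0, xxyy, Z)
  ε-move, top Z: go to s1, push DZ → (s1, xxyy, DZ)
  read x, top D: go to s1, push CD → (s1, xyy, CDZ)
  read x, top C: go to s2, push ε → (s2, yy, DZ)
  read y, top D: go to s1, push C → (s1, y, CZ)
No transition applies at (s1, y, CZ); input not fully consumed.

Reject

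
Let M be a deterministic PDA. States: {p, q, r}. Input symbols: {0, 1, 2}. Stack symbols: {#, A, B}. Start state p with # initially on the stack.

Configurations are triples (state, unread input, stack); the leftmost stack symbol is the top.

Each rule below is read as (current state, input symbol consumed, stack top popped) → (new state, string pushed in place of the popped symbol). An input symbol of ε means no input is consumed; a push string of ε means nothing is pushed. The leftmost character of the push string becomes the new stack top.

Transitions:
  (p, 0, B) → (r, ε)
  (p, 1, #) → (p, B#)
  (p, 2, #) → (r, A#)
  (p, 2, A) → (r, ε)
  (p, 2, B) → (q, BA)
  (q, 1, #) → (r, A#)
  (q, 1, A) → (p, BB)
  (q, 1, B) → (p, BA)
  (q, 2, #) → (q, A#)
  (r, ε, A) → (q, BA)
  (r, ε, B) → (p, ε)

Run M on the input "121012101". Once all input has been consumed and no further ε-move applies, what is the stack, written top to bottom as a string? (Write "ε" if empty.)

BAAAAAA#

(p, 121012101, #)
  read 1, top #: go to p, push B# → (p, 21012101, B#)
  read 2, top B: go to q, push BA → (q, 1012101, BA#)
  read 1, top B: go to p, push BA → (p, 012101, BAA#)
  read 0, top B: go to r, push ε → (r, 12101, AA#)
  ε-move, top A: go to q, push BA → (q, 12101, BAA#)
  read 1, top B: go to p, push BA → (p, 2101, BAAA#)
  read 2, top B: go to q, push BA → (q, 101, BAAAA#)
  read 1, top B: go to p, push BA → (p, 01, BAAAAA#)
  read 0, top B: go to r, push ε → (r, 1, AAAAA#)
  ε-move, top A: go to q, push BA → (q, 1, BAAAAA#)
  read 1, top B: go to p, push BA → (p, ε, BAAAAAA#)
All input consumed in state p with stack BAAAAAA#.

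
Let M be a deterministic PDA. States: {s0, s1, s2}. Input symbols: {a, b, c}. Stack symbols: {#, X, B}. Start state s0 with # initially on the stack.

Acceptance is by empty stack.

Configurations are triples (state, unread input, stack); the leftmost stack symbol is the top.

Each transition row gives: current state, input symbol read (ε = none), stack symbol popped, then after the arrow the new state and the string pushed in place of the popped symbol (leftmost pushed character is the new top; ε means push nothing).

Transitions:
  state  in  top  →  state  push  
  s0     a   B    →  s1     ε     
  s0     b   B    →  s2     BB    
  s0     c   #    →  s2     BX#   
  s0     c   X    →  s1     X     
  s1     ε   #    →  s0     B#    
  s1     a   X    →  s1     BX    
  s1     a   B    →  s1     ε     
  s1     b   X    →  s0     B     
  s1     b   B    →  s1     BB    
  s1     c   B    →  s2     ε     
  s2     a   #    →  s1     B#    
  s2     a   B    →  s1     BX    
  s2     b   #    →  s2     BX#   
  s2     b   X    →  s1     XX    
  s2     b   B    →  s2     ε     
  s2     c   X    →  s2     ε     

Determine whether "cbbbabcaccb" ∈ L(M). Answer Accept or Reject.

Reject

(s0, cbbbabcaccb, #)
  read c, top #: go to s2, push BX# → (s2, bbbabcaccb, BX#)
  read b, top B: go to s2, push ε → (s2, bbabcaccb, X#)
  read b, top X: go to s1, push XX → (s1, babcaccb, XX#)
  read b, top X: go to s0, push B → (s0, abcaccb, BX#)
  read a, top B: go to s1, push ε → (s1, bcaccb, X#)
  read b, top X: go to s0, push B → (s0, caccb, B#)
No transition applies at (s0, caccb, B#); input not fully consumed.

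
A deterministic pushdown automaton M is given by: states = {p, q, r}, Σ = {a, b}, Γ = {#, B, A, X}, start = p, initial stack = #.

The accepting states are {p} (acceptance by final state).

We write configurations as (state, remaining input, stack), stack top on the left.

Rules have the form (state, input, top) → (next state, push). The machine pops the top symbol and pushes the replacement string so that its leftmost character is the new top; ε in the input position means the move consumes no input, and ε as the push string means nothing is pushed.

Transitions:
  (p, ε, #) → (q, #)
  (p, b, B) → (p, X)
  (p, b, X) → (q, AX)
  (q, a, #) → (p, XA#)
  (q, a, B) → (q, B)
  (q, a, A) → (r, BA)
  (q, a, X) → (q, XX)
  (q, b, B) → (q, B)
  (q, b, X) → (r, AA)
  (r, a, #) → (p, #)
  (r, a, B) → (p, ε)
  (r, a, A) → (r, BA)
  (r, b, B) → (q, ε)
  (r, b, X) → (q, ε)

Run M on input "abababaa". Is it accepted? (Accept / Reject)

(p, abababaa, #)
  ε-move, top #: go to q, push # → (q, abababaa, #)
  read a, top #: go to p, push XA# → (p, bababaa, XA#)
  read b, top X: go to q, push AX → (q, ababaa, AXA#)
  read a, top A: go to r, push BA → (r, babaa, BAXA#)
  read b, top B: go to q, push ε → (q, abaa, AXA#)
  read a, top A: go to r, push BA → (r, baa, BAXA#)
  read b, top B: go to q, push ε → (q, aa, AXA#)
  read a, top A: go to r, push BA → (r, a, BAXA#)
  read a, top B: go to p, push ε → (p, ε, AXA#)
All input consumed; state p ∈ F.

Accept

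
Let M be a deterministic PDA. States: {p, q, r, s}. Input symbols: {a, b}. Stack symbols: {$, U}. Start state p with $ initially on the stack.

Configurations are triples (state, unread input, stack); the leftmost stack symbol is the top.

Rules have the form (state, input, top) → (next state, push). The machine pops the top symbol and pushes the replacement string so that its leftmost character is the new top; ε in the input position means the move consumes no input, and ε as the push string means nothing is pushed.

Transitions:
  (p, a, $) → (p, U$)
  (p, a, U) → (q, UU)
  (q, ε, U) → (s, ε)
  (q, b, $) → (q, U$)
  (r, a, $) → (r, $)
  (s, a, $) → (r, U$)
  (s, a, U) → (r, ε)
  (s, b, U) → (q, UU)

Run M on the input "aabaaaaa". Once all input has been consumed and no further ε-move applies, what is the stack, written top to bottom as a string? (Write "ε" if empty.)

$

(p, aabaaaaa, $)
  read a, top $: go to p, push U$ → (p, abaaaaa, U$)
  read a, top U: go to q, push UU → (q, baaaaa, UU$)
  ε-move, top U: go to s, push ε → (s, baaaaa, U$)
  read b, top U: go to q, push UU → (q, aaaaa, UU$)
  ε-move, top U: go to s, push ε → (s, aaaaa, U$)
  read a, top U: go to r, push ε → (r, aaaa, $)
  read a, top $: go to r, push $ → (r, aaa, $)
  read a, top $: go to r, push $ → (r, aa, $)
  read a, top $: go to r, push $ → (r, a, $)
  read a, top $: go to r, push $ → (r, ε, $)
All input consumed in state r with stack $.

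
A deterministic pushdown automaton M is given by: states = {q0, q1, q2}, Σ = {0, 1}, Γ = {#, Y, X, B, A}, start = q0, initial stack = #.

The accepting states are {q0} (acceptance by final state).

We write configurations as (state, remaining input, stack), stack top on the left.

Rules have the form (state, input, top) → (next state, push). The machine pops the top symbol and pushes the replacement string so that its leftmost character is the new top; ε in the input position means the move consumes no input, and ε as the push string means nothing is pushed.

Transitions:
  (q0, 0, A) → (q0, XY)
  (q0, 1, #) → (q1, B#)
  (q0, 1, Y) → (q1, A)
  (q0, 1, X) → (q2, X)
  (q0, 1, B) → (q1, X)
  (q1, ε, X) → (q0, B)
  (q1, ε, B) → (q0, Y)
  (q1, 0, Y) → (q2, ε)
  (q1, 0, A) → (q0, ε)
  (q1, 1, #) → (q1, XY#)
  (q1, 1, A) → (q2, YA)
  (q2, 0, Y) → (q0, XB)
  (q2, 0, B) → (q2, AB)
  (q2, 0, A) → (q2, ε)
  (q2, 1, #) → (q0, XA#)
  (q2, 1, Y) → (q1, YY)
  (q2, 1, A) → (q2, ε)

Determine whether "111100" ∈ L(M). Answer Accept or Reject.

Accept

(q0, 111100, #)
  read 1, top #: go to q1, push B# → (q1, 11100, B#)
  ε-move, top B: go to q0, push Y → (q0, 11100, Y#)
  read 1, top Y: go to q1, push A → (q1, 1100, A#)
  read 1, top A: go to q2, push YA → (q2, 100, YA#)
  read 1, top Y: go to q1, push YY → (q1, 00, YYA#)
  read 0, top Y: go to q2, push ε → (q2, 0, YA#)
  read 0, top Y: go to q0, push XB → (q0, ε, XBA#)
All input consumed; state q0 ∈ F.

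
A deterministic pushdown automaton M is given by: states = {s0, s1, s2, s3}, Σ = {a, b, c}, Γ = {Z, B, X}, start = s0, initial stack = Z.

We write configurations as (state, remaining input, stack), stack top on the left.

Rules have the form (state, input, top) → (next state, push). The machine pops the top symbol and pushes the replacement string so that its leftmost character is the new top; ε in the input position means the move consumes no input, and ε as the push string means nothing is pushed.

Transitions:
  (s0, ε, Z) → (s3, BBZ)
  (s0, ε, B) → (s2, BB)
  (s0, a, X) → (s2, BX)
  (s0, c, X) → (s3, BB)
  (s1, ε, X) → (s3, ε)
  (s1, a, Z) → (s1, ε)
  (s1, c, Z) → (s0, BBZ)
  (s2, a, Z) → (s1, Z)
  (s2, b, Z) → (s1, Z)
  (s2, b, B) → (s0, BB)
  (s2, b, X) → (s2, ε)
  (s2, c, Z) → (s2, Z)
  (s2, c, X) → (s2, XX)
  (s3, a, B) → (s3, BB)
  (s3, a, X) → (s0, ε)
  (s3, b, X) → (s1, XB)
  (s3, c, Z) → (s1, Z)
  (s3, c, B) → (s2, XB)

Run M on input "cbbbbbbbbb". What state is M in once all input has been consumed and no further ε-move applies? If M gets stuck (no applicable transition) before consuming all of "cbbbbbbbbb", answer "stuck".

(s0, cbbbbbbbbb, Z) ⊢ (s3, cbbbbbbbbb, BBZ) ⊢ (s2, bbbbbbbbb, XBBZ) ⊢ (s2, bbbbbbbb, BBZ) ⊢ (s0, bbbbbbb, BBBZ) ⊢ (s2, bbbbbbb, BBBBZ) ⊢ (s0, bbbbbb, BBBBBZ) ⊢ (s2, bbbbbb, BBBBBBZ) ⊢ (s0, bbbbb, BBBBBBBZ) ⊢ (s2, bbbbb, BBBBBBBBZ) ⊢ (s0, bbbb, BBBBBBBBBZ) ⊢ (s2, bbbb, BBBBBBBBBBZ) ⊢ (s0, bbb, BBBBBBBBBBBZ) ⊢ (s2, bbb, BBBBBBBBBBBBZ) ⊢ (s0, bb, BBBBBBBBBBBBBZ) ⊢ (s2, bb, BBBBBBBBBBBBBBZ) ⊢ (s0, b, BBBBBBBBBBBBBBBZ) ⊢ (s2, b, BBBBBBBBBBBBBBBBZ) ⊢ (s0, ε, BBBBBBBBBBBBBBBBBZ) ⊢ (s2, ε, BBBBBBBBBBBBBBBBBBZ)
All input consumed; M is in state s2.

s2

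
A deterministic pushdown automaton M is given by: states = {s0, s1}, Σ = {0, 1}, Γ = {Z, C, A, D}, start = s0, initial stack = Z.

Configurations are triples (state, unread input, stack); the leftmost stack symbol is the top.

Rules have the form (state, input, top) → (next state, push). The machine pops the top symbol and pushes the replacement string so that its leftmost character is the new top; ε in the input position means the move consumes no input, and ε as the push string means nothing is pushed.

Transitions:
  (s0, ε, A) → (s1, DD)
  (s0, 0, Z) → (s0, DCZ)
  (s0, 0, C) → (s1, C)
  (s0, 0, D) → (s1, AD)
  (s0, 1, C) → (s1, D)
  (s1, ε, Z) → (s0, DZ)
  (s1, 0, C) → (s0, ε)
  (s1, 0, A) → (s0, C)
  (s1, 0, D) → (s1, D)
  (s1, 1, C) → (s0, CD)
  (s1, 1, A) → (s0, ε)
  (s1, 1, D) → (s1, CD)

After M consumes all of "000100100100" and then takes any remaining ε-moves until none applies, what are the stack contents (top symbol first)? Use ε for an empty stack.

(s0, 000100100100, Z) ⊢ (s0, 00100100100, DCZ) ⊢ (s1, 0100100100, ADCZ) ⊢ (s0, 100100100, CDCZ) ⊢ (s1, 00100100, DDCZ) ⊢ (s1, 0100100, DDCZ) ⊢ (s1, 100100, DDCZ) ⊢ (s1, 00100, CDDCZ) ⊢ (s0, 0100, DDCZ) ⊢ (s1, 100, ADDCZ) ⊢ (s0, 00, DDCZ) ⊢ (s1, 0, ADDCZ) ⊢ (s0, ε, CDDCZ)
All input consumed in state s0 with stack CDDCZ.

CDDCZ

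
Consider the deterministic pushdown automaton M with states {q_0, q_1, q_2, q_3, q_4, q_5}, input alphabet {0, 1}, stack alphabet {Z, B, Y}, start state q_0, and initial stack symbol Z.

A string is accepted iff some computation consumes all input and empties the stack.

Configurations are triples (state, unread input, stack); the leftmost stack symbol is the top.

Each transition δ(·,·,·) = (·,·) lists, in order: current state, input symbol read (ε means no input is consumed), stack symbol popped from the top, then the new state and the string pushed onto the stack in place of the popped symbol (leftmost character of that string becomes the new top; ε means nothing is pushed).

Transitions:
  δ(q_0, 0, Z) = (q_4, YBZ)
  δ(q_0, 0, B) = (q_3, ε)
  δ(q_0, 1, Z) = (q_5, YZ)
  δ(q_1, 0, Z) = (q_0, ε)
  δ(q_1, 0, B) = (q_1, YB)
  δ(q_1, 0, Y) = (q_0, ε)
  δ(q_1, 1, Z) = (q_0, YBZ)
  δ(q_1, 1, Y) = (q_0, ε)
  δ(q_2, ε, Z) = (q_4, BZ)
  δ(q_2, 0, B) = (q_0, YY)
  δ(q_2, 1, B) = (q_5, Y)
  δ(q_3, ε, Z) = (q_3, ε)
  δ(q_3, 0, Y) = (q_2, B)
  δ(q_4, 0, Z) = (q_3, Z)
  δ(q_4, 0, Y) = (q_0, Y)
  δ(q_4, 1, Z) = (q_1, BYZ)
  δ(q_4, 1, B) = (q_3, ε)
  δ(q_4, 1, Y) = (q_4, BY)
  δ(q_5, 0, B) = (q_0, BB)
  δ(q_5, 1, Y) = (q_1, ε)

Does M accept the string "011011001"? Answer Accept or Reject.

Reject

(q_0, 011011001, Z)
  read 0, top Z: go to q_4, push YBZ → (q_4, 11011001, YBZ)
  read 1, top Y: go to q_4, push BY → (q_4, 1011001, BYBZ)
  read 1, top B: go to q_3, push ε → (q_3, 011001, YBZ)
  read 0, top Y: go to q_2, push B → (q_2, 11001, BBZ)
  read 1, top B: go to q_5, push Y → (q_5, 1001, YBZ)
  read 1, top Y: go to q_1, push ε → (q_1, 001, BZ)
  read 0, top B: go to q_1, push YB → (q_1, 01, YBZ)
  read 0, top Y: go to q_0, push ε → (q_0, 1, BZ)
No transition applies at (q_0, 1, BZ); input not fully consumed.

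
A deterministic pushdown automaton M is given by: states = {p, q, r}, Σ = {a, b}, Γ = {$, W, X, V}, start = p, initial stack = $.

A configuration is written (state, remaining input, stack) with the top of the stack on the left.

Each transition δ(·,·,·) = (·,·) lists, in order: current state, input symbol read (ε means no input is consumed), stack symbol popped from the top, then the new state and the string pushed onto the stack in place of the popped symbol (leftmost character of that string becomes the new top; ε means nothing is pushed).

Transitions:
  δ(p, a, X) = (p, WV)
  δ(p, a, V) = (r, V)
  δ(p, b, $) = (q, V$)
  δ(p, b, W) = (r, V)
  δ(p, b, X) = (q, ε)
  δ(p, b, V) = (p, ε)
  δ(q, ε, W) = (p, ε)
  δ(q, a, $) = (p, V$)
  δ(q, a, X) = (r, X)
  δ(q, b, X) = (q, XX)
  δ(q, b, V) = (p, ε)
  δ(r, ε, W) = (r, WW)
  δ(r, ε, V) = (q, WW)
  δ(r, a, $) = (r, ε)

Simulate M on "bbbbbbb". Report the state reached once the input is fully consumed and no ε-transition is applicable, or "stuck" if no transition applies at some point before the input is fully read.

(p, bbbbbbb, $)
  read b, top $: go to q, push V$ → (q, bbbbbb, V$)
  read b, top V: go to p, push ε → (p, bbbbb, $)
  read b, top $: go to q, push V$ → (q, bbbb, V$)
  read b, top V: go to p, push ε → (p, bbb, $)
  read b, top $: go to q, push V$ → (q, bb, V$)
  read b, top V: go to p, push ε → (p, b, $)
  read b, top $: go to q, push V$ → (q, ε, V$)
All input consumed; M is in state q.

q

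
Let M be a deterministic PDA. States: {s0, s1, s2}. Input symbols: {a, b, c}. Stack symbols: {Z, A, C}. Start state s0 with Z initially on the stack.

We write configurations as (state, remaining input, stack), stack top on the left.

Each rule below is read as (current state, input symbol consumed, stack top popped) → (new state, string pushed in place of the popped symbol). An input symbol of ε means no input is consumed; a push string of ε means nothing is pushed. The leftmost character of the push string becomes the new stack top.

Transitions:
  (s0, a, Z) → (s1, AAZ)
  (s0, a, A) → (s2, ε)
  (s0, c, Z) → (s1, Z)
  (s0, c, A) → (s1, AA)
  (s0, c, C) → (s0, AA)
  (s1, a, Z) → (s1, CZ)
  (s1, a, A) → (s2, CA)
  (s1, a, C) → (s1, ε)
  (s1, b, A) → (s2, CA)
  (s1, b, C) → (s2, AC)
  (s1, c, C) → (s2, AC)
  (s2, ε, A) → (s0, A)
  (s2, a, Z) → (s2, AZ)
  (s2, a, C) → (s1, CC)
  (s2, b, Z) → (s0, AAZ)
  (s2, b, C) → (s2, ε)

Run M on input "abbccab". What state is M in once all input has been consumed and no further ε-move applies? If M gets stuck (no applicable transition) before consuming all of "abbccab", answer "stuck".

stuck

(s0, abbccab, Z) ⊢ (s1, bbccab, AAZ) ⊢ (s2, bccab, CAAZ) ⊢ (s2, ccab, AAZ) ⊢ (s0, ccab, AAZ) ⊢ (s1, cab, AAAZ)
No transition for (s1, c, top A); M blocks with input cab remaining.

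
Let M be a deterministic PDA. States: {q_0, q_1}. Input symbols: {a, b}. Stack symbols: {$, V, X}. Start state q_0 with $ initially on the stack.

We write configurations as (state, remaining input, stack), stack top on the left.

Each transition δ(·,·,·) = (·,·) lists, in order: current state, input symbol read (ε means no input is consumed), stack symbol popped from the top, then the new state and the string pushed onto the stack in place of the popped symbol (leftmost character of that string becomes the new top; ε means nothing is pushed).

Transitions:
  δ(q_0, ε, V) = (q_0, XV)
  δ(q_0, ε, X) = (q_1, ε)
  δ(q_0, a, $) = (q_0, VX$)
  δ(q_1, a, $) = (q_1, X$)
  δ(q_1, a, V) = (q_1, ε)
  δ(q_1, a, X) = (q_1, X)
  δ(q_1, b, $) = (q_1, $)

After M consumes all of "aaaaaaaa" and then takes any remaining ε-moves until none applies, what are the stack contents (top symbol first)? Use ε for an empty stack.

(q_0, aaaaaaaa, $)
  read a, top $: go to q_0, push VX$ → (q_0, aaaaaaa, VX$)
  ε-move, top V: go to q_0, push XV → (q_0, aaaaaaa, XVX$)
  ε-move, top X: go to q_1, push ε → (q_1, aaaaaaa, VX$)
  read a, top V: go to q_1, push ε → (q_1, aaaaaa, X$)
  read a, top X: go to q_1, push X → (q_1, aaaaa, X$)
  read a, top X: go to q_1, push X → (q_1, aaaa, X$)
  read a, top X: go to q_1, push X → (q_1, aaa, X$)
  read a, top X: go to q_1, push X → (q_1, aa, X$)
  read a, top X: go to q_1, push X → (q_1, a, X$)
  read a, top X: go to q_1, push X → (q_1, ε, X$)
All input consumed in state q_1 with stack X$.

X$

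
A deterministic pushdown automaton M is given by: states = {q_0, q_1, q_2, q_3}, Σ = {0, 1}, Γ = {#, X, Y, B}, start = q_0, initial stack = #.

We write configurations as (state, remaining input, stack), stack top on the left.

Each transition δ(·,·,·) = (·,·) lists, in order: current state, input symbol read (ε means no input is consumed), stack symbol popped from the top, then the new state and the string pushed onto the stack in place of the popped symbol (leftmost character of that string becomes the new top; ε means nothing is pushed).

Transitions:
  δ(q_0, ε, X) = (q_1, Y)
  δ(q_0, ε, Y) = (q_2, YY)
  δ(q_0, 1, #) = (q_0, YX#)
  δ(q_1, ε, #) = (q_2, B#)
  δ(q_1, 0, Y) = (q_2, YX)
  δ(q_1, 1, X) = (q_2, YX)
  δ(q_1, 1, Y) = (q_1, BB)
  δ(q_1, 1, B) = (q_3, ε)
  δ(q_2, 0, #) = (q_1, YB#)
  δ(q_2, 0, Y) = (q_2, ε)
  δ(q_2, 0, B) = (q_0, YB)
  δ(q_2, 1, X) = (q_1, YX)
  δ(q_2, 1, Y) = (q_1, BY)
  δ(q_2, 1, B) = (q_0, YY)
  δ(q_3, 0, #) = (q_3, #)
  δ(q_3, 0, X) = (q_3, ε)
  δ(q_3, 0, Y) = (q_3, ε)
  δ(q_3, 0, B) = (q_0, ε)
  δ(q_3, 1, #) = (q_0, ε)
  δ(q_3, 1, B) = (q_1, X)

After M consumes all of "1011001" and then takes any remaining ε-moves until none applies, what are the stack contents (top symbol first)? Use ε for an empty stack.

(q_0, 1011001, #)
  read 1, top #: go to q_0, push YX# → (q_0, 011001, YX#)
  ε-move, top Y: go to q_2, push YY → (q_2, 011001, YYX#)
  read 0, top Y: go to q_2, push ε → (q_2, 11001, YX#)
  read 1, top Y: go to q_1, push BY → (q_1, 1001, BYX#)
  read 1, top B: go to q_3, push ε → (q_3, 001, YX#)
  read 0, top Y: go to q_3, push ε → (q_3, 01, X#)
  read 0, top X: go to q_3, push ε → (q_3, 1, #)
  read 1, top #: go to q_0, push ε → (q_0, ε, ε)
All input consumed in state q_0 with stack ε.

ε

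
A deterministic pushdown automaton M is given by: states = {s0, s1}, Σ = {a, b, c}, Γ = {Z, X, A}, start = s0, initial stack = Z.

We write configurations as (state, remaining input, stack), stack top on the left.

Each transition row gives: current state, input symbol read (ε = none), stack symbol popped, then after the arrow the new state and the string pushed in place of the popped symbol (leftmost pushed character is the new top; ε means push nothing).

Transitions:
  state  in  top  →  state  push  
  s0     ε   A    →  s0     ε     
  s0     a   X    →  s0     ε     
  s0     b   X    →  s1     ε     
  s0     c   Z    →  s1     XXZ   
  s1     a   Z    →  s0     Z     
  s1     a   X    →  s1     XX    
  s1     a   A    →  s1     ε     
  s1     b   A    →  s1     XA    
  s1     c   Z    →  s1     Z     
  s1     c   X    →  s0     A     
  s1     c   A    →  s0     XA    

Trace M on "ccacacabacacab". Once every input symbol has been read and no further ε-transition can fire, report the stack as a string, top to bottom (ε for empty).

(s0, ccacacabacacab, Z)
  read c, top Z: go to s1, push XXZ → (s1, cacacabacacab, XXZ)
  read c, top X: go to s0, push A → (s0, acacabacacab, AXZ)
  ε-move, top A: go to s0, push ε → (s0, acacabacacab, XZ)
  read a, top X: go to s0, push ε → (s0, cacabacacab, Z)
  read c, top Z: go to s1, push XXZ → (s1, acabacacab, XXZ)
  read a, top X: go to s1, push XX → (s1, cabacacab, XXXZ)
  read c, top X: go to s0, push A → (s0, abacacab, AXXZ)
  ε-move, top A: go to s0, push ε → (s0, abacacab, XXZ)
  read a, top X: go to s0, push ε → (s0, bacacab, XZ)
  read b, top X: go to s1, push ε → (s1, acacab, Z)
  read a, top Z: go to s0, push Z → (s0, cacab, Z)
  read c, top Z: go to s1, push XXZ → (s1, acab, XXZ)
  read a, top X: go to s1, push XX → (s1, cab, XXXZ)
  read c, top X: go to s0, push A → (s0, ab, AXXZ)
  ε-move, top A: go to s0, push ε → (s0, ab, XXZ)
  read a, top X: go to s0, push ε → (s0, b, XZ)
  read b, top X: go to s1, push ε → (s1, ε, Z)
All input consumed in state s1 with stack Z.

Z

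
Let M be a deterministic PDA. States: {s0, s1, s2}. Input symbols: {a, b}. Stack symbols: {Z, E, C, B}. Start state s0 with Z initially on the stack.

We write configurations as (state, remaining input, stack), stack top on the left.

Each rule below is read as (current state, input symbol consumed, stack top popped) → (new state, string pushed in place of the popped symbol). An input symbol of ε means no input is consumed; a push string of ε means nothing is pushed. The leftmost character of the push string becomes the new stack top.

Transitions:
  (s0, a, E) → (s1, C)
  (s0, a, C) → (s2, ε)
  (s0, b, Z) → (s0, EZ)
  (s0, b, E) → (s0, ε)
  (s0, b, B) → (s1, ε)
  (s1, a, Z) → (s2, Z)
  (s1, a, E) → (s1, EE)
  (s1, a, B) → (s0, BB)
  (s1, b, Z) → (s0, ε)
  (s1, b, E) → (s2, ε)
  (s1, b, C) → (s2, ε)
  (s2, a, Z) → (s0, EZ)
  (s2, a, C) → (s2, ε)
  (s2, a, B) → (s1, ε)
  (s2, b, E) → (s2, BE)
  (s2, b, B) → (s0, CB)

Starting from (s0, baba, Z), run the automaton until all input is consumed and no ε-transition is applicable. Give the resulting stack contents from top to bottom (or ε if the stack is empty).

EZ

(s0, baba, Z)
  read b, top Z: go to s0, push EZ → (s0, aba, EZ)
  read a, top E: go to s1, push C → (s1, ba, CZ)
  read b, top C: go to s2, push ε → (s2, a, Z)
  read a, top Z: go to s0, push EZ → (s0, ε, EZ)
All input consumed in state s0 with stack EZ.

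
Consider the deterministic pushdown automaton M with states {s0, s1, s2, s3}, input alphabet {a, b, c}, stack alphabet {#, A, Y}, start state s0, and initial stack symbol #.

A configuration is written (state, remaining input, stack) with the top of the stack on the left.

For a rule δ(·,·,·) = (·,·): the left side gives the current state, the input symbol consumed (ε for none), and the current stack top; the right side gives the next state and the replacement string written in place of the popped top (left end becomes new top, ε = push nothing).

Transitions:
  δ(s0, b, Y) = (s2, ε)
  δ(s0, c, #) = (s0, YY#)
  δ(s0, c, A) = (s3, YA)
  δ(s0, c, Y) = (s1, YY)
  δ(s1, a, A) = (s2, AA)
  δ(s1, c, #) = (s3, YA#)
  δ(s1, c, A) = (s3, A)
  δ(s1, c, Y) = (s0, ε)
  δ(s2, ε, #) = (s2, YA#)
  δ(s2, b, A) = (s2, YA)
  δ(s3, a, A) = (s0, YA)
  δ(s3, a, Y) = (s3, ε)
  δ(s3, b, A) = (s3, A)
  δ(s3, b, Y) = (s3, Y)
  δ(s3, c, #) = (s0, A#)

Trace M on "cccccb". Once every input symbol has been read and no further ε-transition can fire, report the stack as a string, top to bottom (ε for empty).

Y#

(s0, cccccb, #)
  read c, top #: go to s0, push YY# → (s0, ccccb, YY#)
  read c, top Y: go to s1, push YY → (s1, cccb, YYY#)
  read c, top Y: go to s0, push ε → (s0, ccb, YY#)
  read c, top Y: go to s1, push YY → (s1, cb, YYY#)
  read c, top Y: go to s0, push ε → (s0, b, YY#)
  read b, top Y: go to s2, push ε → (s2, ε, Y#)
All input consumed in state s2 with stack Y#.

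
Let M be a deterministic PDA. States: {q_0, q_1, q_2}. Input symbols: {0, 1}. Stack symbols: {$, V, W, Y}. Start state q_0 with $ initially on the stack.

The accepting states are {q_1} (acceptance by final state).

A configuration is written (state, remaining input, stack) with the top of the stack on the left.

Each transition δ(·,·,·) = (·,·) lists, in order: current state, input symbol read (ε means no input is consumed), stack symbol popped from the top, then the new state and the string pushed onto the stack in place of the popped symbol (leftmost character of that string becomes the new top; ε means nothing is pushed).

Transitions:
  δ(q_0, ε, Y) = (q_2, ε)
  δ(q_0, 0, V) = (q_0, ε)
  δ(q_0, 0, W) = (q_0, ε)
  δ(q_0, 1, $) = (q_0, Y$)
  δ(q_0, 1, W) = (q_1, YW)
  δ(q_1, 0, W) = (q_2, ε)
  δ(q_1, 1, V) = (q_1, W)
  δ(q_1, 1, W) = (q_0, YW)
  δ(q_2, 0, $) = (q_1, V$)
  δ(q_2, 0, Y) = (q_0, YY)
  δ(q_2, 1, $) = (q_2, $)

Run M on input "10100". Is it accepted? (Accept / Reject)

Accept

(q_0, 10100, $) ⊢ (q_0, 0100, Y$) ⊢ (q_2, 0100, $) ⊢ (q_1, 100, V$) ⊢ (q_1, 00, W$) ⊢ (q_2, 0, $) ⊢ (q_1, ε, V$)
All input consumed; state q_1 ∈ F.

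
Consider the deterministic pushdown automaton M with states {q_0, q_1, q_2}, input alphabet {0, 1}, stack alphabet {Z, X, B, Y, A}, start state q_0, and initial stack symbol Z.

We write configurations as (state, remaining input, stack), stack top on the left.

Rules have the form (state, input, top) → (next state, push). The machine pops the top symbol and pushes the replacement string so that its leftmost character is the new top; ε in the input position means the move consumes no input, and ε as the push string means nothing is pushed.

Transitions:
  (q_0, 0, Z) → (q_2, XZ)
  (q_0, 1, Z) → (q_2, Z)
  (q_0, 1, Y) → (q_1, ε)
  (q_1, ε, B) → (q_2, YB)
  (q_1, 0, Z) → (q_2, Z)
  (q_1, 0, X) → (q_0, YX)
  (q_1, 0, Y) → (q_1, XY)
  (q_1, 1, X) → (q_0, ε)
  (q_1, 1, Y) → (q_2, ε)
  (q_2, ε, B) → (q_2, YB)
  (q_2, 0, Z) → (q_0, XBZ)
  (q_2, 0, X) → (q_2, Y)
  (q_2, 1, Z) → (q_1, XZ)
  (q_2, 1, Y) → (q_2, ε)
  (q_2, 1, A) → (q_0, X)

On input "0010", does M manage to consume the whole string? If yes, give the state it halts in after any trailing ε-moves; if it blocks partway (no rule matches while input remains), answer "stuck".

q_0

(q_0, 0010, Z)
  read 0, top Z: go to q_2, push XZ → (q_2, 010, XZ)
  read 0, top X: go to q_2, push Y → (q_2, 10, YZ)
  read 1, top Y: go to q_2, push ε → (q_2, 0, Z)
  read 0, top Z: go to q_0, push XBZ → (q_0, ε, XBZ)
All input consumed; M is in state q_0.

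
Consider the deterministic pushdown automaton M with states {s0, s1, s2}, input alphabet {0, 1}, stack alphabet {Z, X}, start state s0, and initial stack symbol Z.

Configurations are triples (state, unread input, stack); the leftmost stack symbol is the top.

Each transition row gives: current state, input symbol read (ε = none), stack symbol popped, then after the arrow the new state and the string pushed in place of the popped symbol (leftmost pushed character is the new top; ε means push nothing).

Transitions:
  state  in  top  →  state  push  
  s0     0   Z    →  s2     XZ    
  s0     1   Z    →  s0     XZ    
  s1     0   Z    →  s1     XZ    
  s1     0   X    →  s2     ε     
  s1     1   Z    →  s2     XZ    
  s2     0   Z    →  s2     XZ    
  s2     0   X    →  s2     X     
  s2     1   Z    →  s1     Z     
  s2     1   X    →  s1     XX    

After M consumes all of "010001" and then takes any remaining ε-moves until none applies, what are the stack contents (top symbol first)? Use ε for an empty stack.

(s0, 010001, Z)
  read 0, top Z: go to s2, push XZ → (s2, 10001, XZ)
  read 1, top X: go to s1, push XX → (s1, 0001, XXZ)
  read 0, top X: go to s2, push ε → (s2, 001, XZ)
  read 0, top X: go to s2, push X → (s2, 01, XZ)
  read 0, top X: go to s2, push X → (s2, 1, XZ)
  read 1, top X: go to s1, push XX → (s1, ε, XXZ)
All input consumed in state s1 with stack XXZ.

XXZ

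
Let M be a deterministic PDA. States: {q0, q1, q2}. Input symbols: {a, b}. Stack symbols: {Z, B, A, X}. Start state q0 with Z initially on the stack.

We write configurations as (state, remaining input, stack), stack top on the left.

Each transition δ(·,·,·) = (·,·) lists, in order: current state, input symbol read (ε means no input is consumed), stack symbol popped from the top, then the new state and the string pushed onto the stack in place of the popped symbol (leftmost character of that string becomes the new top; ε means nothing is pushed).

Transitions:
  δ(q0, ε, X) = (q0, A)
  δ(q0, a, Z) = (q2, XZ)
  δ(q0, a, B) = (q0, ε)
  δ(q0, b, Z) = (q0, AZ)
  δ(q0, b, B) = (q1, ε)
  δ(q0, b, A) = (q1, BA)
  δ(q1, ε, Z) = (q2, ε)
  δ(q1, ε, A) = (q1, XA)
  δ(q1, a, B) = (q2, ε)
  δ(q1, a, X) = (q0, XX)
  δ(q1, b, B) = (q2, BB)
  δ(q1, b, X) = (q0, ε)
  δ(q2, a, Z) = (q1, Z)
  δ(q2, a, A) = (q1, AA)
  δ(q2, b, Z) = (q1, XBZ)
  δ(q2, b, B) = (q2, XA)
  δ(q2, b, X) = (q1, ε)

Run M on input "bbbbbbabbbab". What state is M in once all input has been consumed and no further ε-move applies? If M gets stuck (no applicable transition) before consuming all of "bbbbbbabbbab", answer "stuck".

stuck

(q0, bbbbbbabbbab, Z)
  read b, top Z: go to q0, push AZ → (q0, bbbbbabbbab, AZ)
  read b, top A: go to q1, push BA → (q1, bbbbabbbab, BAZ)
  read b, top B: go to q2, push BB → (q2, bbbabbbab, BBAZ)
  read b, top B: go to q2, push XA → (q2, bbabbbab, XABAZ)
  read b, top X: go to q1, push ε → (q1, babbbab, ABAZ)
  ε-move, top A: go to q1, push XA → (q1, babbbab, XABAZ)
  read b, top X: go to q0, push ε → (q0, abbbab, ABAZ)
No transition for (q0, a, top A); M blocks with input abbbab remaining.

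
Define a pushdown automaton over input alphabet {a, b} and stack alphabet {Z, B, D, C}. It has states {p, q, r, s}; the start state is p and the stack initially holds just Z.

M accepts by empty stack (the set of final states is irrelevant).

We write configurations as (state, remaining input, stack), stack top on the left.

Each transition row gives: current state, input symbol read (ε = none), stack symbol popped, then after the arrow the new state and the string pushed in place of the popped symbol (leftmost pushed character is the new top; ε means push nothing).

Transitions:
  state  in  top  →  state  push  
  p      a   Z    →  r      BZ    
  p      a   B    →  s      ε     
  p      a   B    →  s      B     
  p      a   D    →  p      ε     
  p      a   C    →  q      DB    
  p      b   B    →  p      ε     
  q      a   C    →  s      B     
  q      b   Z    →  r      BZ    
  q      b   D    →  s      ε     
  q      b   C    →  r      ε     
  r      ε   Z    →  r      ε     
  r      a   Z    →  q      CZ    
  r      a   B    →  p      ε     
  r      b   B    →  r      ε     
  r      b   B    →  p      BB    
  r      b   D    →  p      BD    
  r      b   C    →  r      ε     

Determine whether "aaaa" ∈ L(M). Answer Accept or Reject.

Reject

No computation consumes all input and empties the stack.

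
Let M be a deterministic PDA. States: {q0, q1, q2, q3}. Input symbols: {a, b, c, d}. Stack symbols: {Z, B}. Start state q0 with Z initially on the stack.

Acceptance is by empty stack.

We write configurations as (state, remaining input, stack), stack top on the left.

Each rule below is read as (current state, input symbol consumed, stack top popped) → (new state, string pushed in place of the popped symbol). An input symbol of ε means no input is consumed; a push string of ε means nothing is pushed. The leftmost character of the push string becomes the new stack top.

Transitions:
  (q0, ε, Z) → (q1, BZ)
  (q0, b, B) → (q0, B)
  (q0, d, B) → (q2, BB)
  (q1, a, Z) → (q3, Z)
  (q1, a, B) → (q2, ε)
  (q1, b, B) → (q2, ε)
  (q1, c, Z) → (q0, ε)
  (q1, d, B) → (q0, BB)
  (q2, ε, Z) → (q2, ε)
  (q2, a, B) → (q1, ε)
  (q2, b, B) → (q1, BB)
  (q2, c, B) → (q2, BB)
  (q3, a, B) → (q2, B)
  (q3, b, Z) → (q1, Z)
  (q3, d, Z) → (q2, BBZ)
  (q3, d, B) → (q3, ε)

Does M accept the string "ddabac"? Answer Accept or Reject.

Accept

(q0, ddabac, Z) ⊢ (q1, ddabac, BZ) ⊢ (q0, dabac, BBZ) ⊢ (q2, abac, BBBZ) ⊢ (q1, bac, BBZ) ⊢ (q2, ac, BZ) ⊢ (q1, c, Z) ⊢ (q0, ε, ε)
All input consumed and the stack is empty.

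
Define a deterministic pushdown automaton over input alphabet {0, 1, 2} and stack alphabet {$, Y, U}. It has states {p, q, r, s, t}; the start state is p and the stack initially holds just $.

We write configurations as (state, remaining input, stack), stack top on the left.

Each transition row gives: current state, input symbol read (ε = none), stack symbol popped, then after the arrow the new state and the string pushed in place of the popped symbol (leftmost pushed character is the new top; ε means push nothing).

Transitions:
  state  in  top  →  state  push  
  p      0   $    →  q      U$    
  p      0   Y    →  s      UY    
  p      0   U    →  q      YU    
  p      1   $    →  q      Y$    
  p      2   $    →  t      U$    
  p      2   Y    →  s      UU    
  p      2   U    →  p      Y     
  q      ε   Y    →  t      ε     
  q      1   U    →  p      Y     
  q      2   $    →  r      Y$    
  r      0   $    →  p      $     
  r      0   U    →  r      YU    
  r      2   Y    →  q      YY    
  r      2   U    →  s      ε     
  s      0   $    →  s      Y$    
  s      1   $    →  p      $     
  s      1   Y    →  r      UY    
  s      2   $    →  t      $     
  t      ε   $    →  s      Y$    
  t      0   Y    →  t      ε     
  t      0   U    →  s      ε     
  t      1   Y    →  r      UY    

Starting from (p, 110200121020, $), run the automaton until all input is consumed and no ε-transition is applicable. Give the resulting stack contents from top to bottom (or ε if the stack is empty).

UY$

(p, 110200121020, $)
  read 1, top $: go to q, push Y$ → (q, 10200121020, Y$)
  ε-move, top Y: go to t, push ε → (t, 10200121020, $)
  ε-move, top $: go to s, push Y$ → (s, 10200121020, Y$)
  read 1, top Y: go to r, push UY → (r, 0200121020, UY$)
  read 0, top U: go to r, push YU → (r, 200121020, YUY$)
  read 2, top Y: go to q, push YY → (q, 00121020, YYUY$)
  ε-move, top Y: go to t, push ε → (t, 00121020, YUY$)
  read 0, top Y: go to t, push ε → (t, 0121020, UY$)
  read 0, top U: go to s, push ε → (s, 121020, Y$)
  read 1, top Y: go to r, push UY → (r, 21020, UY$)
  read 2, top U: go to s, push ε → (s, 1020, Y$)
  read 1, top Y: go to r, push UY → (r, 020, UY$)
  read 0, top U: go to r, push YU → (r, 20, YUY$)
  read 2, top Y: go to q, push YY → (q, 0, YYUY$)
  ε-move, top Y: go to t, push ε → (t, 0, YUY$)
  read 0, top Y: go to t, push ε → (t, ε, UY$)
All input consumed in state t with stack UY$.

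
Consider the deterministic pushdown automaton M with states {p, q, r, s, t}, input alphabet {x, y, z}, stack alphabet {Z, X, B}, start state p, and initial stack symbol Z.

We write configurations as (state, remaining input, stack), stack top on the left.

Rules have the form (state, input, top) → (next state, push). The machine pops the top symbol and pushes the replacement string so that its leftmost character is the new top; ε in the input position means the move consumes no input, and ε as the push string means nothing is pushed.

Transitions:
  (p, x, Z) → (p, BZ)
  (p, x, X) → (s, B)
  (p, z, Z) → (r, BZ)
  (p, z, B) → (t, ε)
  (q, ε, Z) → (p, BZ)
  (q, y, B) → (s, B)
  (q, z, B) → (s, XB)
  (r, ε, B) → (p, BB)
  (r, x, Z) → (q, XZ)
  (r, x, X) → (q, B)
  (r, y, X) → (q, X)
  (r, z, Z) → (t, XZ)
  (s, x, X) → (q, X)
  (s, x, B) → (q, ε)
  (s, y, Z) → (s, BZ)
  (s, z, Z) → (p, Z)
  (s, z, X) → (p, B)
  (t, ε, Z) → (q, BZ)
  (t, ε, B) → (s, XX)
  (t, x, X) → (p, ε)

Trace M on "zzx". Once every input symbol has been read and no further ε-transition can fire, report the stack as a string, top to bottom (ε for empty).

XXZ

(p, zzx, Z) ⊢ (r, zx, BZ) ⊢ (p, zx, BBZ) ⊢ (t, x, BZ) ⊢ (s, x, XXZ) ⊢ (q, ε, XXZ)
All input consumed in state q with stack XXZ.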